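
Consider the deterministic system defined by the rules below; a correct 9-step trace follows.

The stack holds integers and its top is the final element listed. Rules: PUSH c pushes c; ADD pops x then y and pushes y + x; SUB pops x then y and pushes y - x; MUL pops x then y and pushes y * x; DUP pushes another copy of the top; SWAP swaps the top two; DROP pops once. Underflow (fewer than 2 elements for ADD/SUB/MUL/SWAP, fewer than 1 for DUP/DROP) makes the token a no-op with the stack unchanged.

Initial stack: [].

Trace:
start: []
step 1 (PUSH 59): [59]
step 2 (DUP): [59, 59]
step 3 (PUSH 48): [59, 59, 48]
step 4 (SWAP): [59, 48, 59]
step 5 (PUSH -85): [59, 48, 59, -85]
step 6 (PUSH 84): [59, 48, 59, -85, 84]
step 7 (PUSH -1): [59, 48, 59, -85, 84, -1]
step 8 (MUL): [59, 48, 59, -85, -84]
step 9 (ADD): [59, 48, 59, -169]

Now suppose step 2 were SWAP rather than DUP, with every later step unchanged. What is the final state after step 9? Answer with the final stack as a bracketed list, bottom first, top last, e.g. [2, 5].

[48, 59, -169]

(re-executing from step 2 with the substitution; state before step 2: [59])
step 2 (SWAP): [59]
step 3 (PUSH 48): [59, 48]
step 4 (SWAP): [48, 59]
step 5 (PUSH -85): [48, 59, -85]
step 6 (PUSH 84): [48, 59, -85, 84]
step 7 (PUSH -1): [48, 59, -85, 84, -1]
step 8 (MUL): [48, 59, -85, -84]
step 9 (ADD): [48, 59, -169]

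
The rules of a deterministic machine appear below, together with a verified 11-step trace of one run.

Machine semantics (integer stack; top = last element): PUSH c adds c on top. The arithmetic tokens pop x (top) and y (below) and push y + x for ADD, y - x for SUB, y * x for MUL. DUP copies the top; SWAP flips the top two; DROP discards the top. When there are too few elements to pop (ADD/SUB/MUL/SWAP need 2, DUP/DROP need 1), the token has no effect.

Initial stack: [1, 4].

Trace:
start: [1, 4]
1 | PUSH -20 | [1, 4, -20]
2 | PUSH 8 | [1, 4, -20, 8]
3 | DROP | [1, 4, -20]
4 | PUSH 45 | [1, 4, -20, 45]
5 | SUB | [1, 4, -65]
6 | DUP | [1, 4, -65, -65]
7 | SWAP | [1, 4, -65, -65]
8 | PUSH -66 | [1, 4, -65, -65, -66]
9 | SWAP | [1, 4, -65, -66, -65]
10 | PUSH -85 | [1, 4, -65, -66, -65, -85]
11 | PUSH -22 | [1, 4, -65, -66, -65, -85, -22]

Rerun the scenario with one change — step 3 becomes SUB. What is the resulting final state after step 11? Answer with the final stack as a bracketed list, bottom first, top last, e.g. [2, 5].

(re-executing from step 3 with the substitution; state before step 3: [1, 4, -20, 8])
3 | SUB | [1, 4, -28]
4 | PUSH 45 | [1, 4, -28, 45]
5 | SUB | [1, 4, -73]
6 | DUP | [1, 4, -73, -73]
7 | SWAP | [1, 4, -73, -73]
8 | PUSH -66 | [1, 4, -73, -73, -66]
9 | SWAP | [1, 4, -73, -66, -73]
10 | PUSH -85 | [1, 4, -73, -66, -73, -85]
11 | PUSH -22 | [1, 4, -73, -66, -73, -85, -22]

[1, 4, -73, -66, -73, -85, -22]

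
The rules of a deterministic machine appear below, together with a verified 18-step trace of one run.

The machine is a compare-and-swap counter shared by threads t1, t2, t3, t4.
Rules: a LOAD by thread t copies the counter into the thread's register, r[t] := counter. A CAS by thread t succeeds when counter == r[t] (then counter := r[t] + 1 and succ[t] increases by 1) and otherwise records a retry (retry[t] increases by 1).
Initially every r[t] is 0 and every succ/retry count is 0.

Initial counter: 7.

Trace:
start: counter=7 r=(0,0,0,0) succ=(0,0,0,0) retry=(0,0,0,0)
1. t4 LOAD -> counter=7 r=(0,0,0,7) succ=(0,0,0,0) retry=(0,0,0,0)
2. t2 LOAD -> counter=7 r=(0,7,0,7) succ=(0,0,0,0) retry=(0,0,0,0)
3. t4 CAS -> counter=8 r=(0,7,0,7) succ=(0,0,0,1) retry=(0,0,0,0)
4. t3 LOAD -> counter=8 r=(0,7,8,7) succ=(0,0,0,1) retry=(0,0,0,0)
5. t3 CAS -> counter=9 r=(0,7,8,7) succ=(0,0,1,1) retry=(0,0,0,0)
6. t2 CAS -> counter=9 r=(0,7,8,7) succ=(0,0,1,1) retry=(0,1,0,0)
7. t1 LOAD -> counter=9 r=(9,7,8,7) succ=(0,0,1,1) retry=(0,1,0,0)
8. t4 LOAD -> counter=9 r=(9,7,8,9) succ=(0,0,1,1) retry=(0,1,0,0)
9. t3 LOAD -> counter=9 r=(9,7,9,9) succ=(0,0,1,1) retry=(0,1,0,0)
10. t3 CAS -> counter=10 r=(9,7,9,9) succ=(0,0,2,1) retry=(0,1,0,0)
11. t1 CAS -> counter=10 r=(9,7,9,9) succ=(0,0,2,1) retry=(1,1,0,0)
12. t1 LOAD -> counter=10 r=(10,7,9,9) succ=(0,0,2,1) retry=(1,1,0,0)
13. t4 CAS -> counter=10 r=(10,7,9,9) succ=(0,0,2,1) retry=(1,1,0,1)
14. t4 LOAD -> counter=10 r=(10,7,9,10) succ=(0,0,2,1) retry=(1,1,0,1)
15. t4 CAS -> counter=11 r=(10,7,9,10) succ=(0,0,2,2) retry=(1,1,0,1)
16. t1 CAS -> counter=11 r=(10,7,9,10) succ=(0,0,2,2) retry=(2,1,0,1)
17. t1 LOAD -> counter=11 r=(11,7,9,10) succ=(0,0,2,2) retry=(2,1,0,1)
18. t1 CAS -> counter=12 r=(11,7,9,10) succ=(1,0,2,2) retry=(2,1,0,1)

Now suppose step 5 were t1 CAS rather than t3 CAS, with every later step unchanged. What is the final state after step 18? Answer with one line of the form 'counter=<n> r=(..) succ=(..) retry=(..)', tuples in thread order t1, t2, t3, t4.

(re-executing from step 5 with the substitution; state before step 5: counter=8 r=(0,7,8,7) succ=(0,0,0,1) retry=(0,0,0,0))
5. t1 CAS -> counter=8 r=(0,7,8,7) succ=(0,0,0,1) retry=(1,0,0,0)
6. t2 CAS -> counter=8 r=(0,7,8,7) succ=(0,0,0,1) retry=(1,1,0,0)
7. t1 LOAD -> counter=8 r=(8,7,8,7) succ=(0,0,0,1) retry=(1,1,0,0)
8. t4 LOAD -> counter=8 r=(8,7,8,8) succ=(0,0,0,1) retry=(1,1,0,0)
9. t3 LOAD -> counter=8 r=(8,7,8,8) succ=(0,0,0,1) retry=(1,1,0,0)
10. t3 CAS -> counter=9 r=(8,7,8,8) succ=(0,0,1,1) retry=(1,1,0,0)
11. t1 CAS -> counter=9 r=(8,7,8,8) succ=(0,0,1,1) retry=(2,1,0,0)
12. t1 LOAD -> counter=9 r=(9,7,8,8) succ=(0,0,1,1) retry=(2,1,0,0)
13. t4 CAS -> counter=9 r=(9,7,8,8) succ=(0,0,1,1) retry=(2,1,0,1)
14. t4 LOAD -> counter=9 r=(9,7,8,9) succ=(0,0,1,1) retry=(2,1,0,1)
15. t4 CAS -> counter=10 r=(9,7,8,9) succ=(0,0,1,2) retry=(2,1,0,1)
16. t1 CAS -> counter=10 r=(9,7,8,9) succ=(0,0,1,2) retry=(3,1,0,1)
17. t1 LOAD -> counter=10 r=(10,7,8,9) succ=(0,0,1,2) retry=(3,1,0,1)
18. t1 CAS -> counter=11 r=(10,7,8,9) succ=(1,0,1,2) retry=(3,1,0,1)

counter=11 r=(10,7,8,9) succ=(1,0,1,2) retry=(3,1,0,1)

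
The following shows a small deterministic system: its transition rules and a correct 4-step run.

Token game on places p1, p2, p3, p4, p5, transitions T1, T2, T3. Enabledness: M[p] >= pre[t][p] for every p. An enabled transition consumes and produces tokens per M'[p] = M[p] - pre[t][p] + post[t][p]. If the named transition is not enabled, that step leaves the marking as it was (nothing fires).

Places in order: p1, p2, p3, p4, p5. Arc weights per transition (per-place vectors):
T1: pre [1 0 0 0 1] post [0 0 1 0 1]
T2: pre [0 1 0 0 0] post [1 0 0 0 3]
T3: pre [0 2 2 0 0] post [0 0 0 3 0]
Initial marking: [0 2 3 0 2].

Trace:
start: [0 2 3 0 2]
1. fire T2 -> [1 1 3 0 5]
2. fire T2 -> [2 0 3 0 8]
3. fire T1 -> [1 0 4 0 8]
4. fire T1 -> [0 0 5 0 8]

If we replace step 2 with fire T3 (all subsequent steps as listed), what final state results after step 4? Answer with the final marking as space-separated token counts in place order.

(re-executing from step 2 with the substitution; state before step 2: [1 1 3 0 5])
2. fire T3 -> [1 1 3 0 5]
3. fire T1 -> [0 1 4 0 5]
4. fire T1 -> [0 1 4 0 5]

0 1 4 0 5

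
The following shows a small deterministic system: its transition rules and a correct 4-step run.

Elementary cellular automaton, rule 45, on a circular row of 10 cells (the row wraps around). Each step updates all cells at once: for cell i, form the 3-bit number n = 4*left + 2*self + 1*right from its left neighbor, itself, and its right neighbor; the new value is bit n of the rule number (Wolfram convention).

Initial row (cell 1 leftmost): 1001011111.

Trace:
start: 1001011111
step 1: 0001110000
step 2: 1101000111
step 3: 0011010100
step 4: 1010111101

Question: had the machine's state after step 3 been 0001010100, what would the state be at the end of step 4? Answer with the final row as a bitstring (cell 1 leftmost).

state after step 3 := 0001010100
step 4: 1101111101

1101111101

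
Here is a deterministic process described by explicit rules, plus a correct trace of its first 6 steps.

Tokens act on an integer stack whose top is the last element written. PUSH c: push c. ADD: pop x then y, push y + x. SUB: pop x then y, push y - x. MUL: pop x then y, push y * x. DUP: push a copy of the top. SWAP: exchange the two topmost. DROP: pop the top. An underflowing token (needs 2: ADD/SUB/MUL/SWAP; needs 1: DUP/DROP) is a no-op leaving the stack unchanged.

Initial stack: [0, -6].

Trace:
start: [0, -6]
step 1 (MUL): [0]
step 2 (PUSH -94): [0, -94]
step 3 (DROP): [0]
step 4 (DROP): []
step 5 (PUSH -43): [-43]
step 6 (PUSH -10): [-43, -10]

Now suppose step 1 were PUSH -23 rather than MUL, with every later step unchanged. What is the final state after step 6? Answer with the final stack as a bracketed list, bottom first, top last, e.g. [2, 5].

(re-executing from step 1 with the substitution; state before step 1: [0, -6])
step 1 (PUSH -23): [0, -6, -23]
step 2 (PUSH -94): [0, -6, -23, -94]
step 3 (DROP): [0, -6, -23]
step 4 (DROP): [0, -6]
step 5 (PUSH -43): [0, -6, -43]
step 6 (PUSH -10): [0, -6, -43, -10]

[0, -6, -43, -10]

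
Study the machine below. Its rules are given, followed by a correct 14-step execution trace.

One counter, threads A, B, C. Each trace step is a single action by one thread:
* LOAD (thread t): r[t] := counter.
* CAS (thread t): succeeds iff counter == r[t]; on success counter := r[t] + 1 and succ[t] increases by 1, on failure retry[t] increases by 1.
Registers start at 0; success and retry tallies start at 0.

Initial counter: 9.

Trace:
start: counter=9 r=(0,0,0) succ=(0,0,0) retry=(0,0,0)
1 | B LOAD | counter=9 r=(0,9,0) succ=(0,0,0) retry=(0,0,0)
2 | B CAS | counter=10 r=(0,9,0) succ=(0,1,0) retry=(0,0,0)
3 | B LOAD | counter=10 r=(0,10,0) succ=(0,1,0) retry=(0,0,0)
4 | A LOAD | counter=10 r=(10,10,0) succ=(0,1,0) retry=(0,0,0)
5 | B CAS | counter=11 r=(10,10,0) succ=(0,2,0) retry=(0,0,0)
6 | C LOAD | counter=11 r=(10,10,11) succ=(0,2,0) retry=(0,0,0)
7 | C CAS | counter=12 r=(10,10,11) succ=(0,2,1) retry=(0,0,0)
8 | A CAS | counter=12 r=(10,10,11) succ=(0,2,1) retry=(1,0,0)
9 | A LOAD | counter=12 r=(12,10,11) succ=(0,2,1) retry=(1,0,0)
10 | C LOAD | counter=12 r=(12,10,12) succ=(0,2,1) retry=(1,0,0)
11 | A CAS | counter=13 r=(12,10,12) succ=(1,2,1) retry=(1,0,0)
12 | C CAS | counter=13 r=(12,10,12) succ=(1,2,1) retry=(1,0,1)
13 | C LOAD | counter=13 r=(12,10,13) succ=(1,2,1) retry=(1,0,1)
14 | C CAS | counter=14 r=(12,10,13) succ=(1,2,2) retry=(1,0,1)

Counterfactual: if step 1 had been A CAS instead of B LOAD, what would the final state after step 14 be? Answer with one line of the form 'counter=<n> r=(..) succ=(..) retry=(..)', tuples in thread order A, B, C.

counter=13 r=(11,9,12) succ=(1,1,2) retry=(2,1,1)

(re-executing from step 1 with the substitution; state before step 1: counter=9 r=(0,0,0) succ=(0,0,0) retry=(0,0,0))
1 | A CAS | counter=9 r=(0,0,0) succ=(0,0,0) retry=(1,0,0)
2 | B CAS | counter=9 r=(0,0,0) succ=(0,0,0) retry=(1,1,0)
3 | B LOAD | counter=9 r=(0,9,0) succ=(0,0,0) retry=(1,1,0)
4 | A LOAD | counter=9 r=(9,9,0) succ=(0,0,0) retry=(1,1,0)
5 | B CAS | counter=10 r=(9,9,0) succ=(0,1,0) retry=(1,1,0)
6 | C LOAD | counter=10 r=(9,9,10) succ=(0,1,0) retry=(1,1,0)
7 | C CAS | counter=11 r=(9,9,10) succ=(0,1,1) retry=(1,1,0)
8 | A CAS | counter=11 r=(9,9,10) succ=(0,1,1) retry=(2,1,0)
9 | A LOAD | counter=11 r=(11,9,10) succ=(0,1,1) retry=(2,1,0)
10 | C LOAD | counter=11 r=(11,9,11) succ=(0,1,1) retry=(2,1,0)
11 | A CAS | counter=12 r=(11,9,11) succ=(1,1,1) retry=(2,1,0)
12 | C CAS | counter=12 r=(11,9,11) succ=(1,1,1) retry=(2,1,1)
13 | C LOAD | counter=12 r=(11,9,12) succ=(1,1,1) retry=(2,1,1)
14 | C CAS | counter=13 r=(11,9,12) succ=(1,1,2) retry=(2,1,1)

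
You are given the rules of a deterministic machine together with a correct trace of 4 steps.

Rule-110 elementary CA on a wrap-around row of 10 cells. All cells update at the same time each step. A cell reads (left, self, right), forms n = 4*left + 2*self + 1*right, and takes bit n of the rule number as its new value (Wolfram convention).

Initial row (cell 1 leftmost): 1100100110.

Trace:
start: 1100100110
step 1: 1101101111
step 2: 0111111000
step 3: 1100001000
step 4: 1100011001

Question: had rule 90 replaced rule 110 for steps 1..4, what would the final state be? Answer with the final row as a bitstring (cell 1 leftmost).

1111011110

(re-executing steps 1..4 under rule 90; state before step 1: 1100100110)
step 1: 1111011110
step 2: 1001010010
step 3: 0110001100
step 4: 1111011110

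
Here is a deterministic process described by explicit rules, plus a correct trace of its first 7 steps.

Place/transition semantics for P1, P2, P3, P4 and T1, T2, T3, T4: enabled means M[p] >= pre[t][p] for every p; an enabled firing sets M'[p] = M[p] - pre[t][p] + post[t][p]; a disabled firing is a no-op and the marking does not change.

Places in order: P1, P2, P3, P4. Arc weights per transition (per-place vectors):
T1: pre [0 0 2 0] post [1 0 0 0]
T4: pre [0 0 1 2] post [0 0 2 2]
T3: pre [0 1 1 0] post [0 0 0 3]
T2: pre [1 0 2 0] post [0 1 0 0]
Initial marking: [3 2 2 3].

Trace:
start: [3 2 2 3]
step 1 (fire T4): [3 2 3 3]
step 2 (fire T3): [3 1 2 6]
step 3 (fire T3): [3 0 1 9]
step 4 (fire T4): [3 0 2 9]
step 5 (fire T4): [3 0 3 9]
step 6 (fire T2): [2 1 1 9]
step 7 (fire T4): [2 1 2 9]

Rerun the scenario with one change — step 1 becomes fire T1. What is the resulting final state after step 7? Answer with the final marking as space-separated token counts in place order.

(re-executing from step 1 with the substitution; state before step 1: [3 2 2 3])
step 1 (fire T1): [4 2 0 3]
step 2 (fire T3): [4 2 0 3]
step 3 (fire T3): [4 2 0 3]
step 4 (fire T4): [4 2 0 3]
step 5 (fire T4): [4 2 0 3]
step 6 (fire T2): [4 2 0 3]
step 7 (fire T4): [4 2 0 3]

4 2 0 3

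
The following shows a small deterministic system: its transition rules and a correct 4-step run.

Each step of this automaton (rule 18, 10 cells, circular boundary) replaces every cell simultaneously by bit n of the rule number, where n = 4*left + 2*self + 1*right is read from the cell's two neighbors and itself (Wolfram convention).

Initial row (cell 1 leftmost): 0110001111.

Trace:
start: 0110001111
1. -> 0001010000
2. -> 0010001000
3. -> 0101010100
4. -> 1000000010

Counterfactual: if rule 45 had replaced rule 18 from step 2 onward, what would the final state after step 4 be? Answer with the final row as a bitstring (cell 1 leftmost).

1010001001

(re-executing steps 2..4 under rule 45; state before step 2: 0001010000)
2. -> 1101110111
3. -> 0011001100
4. -> 1010001001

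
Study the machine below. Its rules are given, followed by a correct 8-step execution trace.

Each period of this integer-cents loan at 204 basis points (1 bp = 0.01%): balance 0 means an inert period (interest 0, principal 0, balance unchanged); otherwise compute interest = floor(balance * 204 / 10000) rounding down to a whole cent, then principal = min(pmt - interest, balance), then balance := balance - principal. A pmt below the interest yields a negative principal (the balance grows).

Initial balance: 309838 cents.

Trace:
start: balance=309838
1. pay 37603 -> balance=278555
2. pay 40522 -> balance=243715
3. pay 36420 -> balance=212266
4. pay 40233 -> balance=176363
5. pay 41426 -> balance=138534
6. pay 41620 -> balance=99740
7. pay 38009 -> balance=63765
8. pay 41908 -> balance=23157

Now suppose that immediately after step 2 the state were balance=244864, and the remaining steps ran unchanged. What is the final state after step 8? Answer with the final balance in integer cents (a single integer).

24456

state after step 2 := balance=244864
3. pay 36420 -> balance=213439
4. pay 40233 -> balance=177560
5. pay 41426 -> balance=139756
6. pay 41620 -> balance=100987
7. pay 38009 -> balance=65038
8. pay 41908 -> balance=24456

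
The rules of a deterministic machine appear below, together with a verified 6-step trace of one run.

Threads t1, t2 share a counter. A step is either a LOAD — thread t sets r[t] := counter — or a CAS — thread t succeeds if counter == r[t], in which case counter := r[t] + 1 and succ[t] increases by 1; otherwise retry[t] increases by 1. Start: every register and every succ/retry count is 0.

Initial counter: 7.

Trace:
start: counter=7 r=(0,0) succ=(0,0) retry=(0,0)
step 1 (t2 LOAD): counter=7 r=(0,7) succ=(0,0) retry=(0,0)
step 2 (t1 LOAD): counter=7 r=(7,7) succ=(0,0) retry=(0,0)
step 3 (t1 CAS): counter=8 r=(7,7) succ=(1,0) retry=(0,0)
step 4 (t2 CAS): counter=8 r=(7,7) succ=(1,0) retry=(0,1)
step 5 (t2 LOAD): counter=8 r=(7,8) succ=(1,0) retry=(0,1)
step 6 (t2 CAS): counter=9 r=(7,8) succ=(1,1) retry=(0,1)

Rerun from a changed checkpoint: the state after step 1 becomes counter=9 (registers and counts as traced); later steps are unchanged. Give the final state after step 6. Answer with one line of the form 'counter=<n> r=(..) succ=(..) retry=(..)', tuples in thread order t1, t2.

counter=11 r=(9,10) succ=(1,1) retry=(0,1)

state after step 1 := counter=9 r=(0,7) succ=(0,0) retry=(0,0)
step 2 (t1 LOAD): counter=9 r=(9,7) succ=(0,0) retry=(0,0)
step 3 (t1 CAS): counter=10 r=(9,7) succ=(1,0) retry=(0,0)
step 4 (t2 CAS): counter=10 r=(9,7) succ=(1,0) retry=(0,1)
step 5 (t2 LOAD): counter=10 r=(9,10) succ=(1,0) retry=(0,1)
step 6 (t2 CAS): counter=11 r=(9,10) succ=(1,1) retry=(0,1)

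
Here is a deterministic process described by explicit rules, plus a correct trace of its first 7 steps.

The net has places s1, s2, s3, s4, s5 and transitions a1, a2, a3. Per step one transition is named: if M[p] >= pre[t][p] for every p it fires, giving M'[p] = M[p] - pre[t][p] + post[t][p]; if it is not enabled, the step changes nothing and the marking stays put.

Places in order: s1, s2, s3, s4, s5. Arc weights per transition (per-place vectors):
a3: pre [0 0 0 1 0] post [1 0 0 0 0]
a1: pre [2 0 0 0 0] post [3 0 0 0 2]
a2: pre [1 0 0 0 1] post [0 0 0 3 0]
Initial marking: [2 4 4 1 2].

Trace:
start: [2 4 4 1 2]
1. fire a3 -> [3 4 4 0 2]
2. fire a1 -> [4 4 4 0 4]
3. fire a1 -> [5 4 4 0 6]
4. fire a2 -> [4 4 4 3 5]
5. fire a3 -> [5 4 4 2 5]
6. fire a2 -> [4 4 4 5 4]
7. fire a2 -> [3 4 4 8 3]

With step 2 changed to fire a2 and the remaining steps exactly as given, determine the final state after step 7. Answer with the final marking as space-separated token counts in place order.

(re-executing from step 2 with the substitution; state before step 2: [3 4 4 0 2])
2. fire a2 -> [2 4 4 3 1]
3. fire a1 -> [3 4 4 3 3]
4. fire a2 -> [2 4 4 6 2]
5. fire a3 -> [3 4 4 5 2]
6. fire a2 -> [2 4 4 8 1]
7. fire a2 -> [1 4 4 11 0]

1 4 4 11 0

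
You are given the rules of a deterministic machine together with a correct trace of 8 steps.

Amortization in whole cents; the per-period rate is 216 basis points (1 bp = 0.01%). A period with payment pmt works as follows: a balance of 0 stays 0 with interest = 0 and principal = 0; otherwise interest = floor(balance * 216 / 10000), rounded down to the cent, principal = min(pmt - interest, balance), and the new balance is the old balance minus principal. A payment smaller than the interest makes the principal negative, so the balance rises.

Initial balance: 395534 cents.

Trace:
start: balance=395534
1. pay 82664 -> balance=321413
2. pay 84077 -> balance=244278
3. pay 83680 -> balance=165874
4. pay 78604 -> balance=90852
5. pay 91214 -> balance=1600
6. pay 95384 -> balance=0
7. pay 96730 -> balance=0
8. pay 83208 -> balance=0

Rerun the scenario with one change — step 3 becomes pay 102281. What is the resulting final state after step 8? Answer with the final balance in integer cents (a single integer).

(re-executing from step 3 with the substitution; state before step 3: balance=244278)
3. pay 102281 -> balance=147273
4. pay 78604 -> balance=71850
5. pay 91214 -> balance=0
6. pay 95384 -> balance=0
7. pay 96730 -> balance=0
8. pay 83208 -> balance=0

0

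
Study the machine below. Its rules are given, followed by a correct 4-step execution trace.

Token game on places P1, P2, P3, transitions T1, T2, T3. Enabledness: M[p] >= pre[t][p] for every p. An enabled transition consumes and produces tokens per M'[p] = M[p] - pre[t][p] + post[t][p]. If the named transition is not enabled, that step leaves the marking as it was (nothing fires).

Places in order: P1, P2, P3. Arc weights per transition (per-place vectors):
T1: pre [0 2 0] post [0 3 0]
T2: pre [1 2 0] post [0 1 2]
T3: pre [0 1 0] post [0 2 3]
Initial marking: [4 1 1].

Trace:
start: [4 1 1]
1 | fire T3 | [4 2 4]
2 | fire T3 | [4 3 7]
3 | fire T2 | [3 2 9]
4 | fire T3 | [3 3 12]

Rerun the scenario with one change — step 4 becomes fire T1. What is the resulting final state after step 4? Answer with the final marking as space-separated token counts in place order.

3 3 9

(re-executing from step 4 with the substitution; state before step 4: [3 2 9])
4 | fire T1 | [3 3 9]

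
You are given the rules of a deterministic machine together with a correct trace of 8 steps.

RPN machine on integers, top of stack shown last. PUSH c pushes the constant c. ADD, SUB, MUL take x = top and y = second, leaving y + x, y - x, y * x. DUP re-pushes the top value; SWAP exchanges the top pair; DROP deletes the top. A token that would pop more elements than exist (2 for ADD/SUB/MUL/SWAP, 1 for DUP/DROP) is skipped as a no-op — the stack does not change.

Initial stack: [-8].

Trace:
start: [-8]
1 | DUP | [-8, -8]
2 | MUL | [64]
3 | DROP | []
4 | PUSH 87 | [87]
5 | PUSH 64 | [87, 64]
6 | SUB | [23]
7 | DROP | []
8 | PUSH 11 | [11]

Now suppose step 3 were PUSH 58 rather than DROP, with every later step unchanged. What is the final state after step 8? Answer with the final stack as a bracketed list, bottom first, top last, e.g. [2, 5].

(re-executing from step 3 with the substitution; state before step 3: [64])
3 | PUSH 58 | [64, 58]
4 | PUSH 87 | [64, 58, 87]
5 | PUSH 64 | [64, 58, 87, 64]
6 | SUB | [64, 58, 23]
7 | DROP | [64, 58]
8 | PUSH 11 | [64, 58, 11]

[64, 58, 11]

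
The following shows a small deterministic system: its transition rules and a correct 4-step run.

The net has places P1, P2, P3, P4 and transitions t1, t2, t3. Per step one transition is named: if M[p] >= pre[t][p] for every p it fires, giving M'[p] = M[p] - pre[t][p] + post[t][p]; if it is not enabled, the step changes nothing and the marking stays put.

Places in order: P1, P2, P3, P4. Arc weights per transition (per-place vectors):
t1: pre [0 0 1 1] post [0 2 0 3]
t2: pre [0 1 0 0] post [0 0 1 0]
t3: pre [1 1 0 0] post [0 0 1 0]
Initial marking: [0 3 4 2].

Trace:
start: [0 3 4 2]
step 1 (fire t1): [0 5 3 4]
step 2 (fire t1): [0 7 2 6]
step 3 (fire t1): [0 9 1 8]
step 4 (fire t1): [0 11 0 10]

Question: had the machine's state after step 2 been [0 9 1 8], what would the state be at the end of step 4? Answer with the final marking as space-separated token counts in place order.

0 11 0 10

state after step 2 := [0 9 1 8]
step 3 (fire t1): [0 11 0 10]
step 4 (fire t1): [0 11 0 10]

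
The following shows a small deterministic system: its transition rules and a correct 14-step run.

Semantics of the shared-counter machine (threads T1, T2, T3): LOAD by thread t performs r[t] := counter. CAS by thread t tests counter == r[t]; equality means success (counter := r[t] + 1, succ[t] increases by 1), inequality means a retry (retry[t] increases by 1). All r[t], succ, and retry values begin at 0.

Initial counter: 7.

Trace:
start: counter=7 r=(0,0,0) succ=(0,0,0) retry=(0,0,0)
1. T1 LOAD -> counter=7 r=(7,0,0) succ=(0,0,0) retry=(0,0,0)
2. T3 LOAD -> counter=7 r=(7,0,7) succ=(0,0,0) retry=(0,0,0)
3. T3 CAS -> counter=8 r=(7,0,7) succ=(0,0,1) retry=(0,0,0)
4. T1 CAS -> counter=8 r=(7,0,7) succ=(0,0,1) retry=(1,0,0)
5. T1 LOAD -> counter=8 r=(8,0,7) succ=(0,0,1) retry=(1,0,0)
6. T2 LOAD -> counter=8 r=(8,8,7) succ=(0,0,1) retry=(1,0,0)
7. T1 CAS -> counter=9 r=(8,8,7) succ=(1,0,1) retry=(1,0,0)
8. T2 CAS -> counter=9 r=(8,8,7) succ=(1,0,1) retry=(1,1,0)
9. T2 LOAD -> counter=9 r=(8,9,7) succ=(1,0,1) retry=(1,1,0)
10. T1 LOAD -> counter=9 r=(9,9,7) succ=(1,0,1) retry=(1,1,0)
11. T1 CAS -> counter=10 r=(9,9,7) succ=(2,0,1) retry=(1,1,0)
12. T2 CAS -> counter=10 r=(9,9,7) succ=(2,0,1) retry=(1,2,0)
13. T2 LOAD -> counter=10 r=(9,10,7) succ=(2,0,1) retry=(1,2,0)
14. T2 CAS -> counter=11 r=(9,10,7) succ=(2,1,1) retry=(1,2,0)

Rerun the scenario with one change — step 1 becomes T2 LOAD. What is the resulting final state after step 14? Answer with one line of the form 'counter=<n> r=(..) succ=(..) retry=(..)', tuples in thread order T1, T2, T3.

counter=11 r=(9,10,7) succ=(2,1,1) retry=(1,2,0)

(re-executing from step 1 with the substitution; state before step 1: counter=7 r=(0,0,0) succ=(0,0,0) retry=(0,0,0))
1. T2 LOAD -> counter=7 r=(0,7,0) succ=(0,0,0) retry=(0,0,0)
2. T3 LOAD -> counter=7 r=(0,7,7) succ=(0,0,0) retry=(0,0,0)
3. T3 CAS -> counter=8 r=(0,7,7) succ=(0,0,1) retry=(0,0,0)
4. T1 CAS -> counter=8 r=(0,7,7) succ=(0,0,1) retry=(1,0,0)
5. T1 LOAD -> counter=8 r=(8,7,7) succ=(0,0,1) retry=(1,0,0)
6. T2 LOAD -> counter=8 r=(8,8,7) succ=(0,0,1) retry=(1,0,0)
7. T1 CAS -> counter=9 r=(8,8,7) succ=(1,0,1) retry=(1,0,0)
8. T2 CAS -> counter=9 r=(8,8,7) succ=(1,0,1) retry=(1,1,0)
9. T2 LOAD -> counter=9 r=(8,9,7) succ=(1,0,1) retry=(1,1,0)
10. T1 LOAD -> counter=9 r=(9,9,7) succ=(1,0,1) retry=(1,1,0)
11. T1 CAS -> counter=10 r=(9,9,7) succ=(2,0,1) retry=(1,1,0)
12. T2 CAS -> counter=10 r=(9,9,7) succ=(2,0,1) retry=(1,2,0)
13. T2 LOAD -> counter=10 r=(9,10,7) succ=(2,0,1) retry=(1,2,0)
14. T2 CAS -> counter=11 r=(9,10,7) succ=(2,1,1) retry=(1,2,0)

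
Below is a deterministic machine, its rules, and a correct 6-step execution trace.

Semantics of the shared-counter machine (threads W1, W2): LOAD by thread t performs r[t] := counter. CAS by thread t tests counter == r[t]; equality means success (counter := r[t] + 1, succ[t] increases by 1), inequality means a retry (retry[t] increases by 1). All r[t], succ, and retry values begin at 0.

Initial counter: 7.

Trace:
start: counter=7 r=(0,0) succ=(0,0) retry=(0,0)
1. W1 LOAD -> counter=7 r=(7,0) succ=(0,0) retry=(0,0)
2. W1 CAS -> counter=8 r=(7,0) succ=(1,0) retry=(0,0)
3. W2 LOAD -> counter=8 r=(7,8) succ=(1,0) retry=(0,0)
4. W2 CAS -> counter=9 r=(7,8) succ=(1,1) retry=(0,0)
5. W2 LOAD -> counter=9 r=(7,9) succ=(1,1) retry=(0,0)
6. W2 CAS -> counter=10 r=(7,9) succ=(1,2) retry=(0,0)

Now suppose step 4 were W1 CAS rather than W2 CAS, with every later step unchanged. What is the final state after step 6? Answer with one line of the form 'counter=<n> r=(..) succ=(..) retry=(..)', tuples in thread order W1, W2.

(re-executing from step 4 with the substitution; state before step 4: counter=8 r=(7,8) succ=(1,0) retry=(0,0))
4. W1 CAS -> counter=8 r=(7,8) succ=(1,0) retry=(1,0)
5. W2 LOAD -> counter=8 r=(7,8) succ=(1,0) retry=(1,0)
6. W2 CAS -> counter=9 r=(7,8) succ=(1,1) retry=(1,0)

counter=9 r=(7,8) succ=(1,1) retry=(1,0)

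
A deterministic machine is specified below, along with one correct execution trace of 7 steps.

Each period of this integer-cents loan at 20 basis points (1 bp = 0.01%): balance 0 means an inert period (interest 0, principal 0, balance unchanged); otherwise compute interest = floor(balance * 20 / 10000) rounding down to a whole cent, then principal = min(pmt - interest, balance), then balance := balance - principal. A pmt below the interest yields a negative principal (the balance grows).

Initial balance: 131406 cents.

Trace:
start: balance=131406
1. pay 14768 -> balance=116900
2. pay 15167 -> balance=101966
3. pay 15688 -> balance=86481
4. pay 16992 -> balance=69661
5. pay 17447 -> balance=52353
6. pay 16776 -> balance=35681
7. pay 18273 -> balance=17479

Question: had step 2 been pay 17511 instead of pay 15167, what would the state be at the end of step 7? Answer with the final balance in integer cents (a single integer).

15112

(re-executing from step 2 with the substitution; state before step 2: balance=116900)
2. pay 17511 -> balance=99622
3. pay 15688 -> balance=84133
4. pay 16992 -> balance=67309
5. pay 17447 -> balance=49996
6. pay 16776 -> balance=33319
7. pay 18273 -> balance=15112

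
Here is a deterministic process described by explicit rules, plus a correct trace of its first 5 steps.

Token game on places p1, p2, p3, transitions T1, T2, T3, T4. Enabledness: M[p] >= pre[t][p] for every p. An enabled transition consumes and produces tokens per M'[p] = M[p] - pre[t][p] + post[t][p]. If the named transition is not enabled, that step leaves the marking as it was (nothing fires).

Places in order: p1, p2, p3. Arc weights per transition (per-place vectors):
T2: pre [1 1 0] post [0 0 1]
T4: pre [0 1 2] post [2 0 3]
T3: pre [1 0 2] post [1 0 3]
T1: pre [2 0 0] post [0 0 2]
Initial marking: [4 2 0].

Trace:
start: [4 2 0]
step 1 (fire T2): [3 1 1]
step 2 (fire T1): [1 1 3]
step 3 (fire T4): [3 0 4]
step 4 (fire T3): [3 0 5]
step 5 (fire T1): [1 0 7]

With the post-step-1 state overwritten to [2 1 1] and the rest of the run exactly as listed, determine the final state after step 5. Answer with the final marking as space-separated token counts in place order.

state after step 1 := [2 1 1]
step 2 (fire T1): [0 1 3]
step 3 (fire T4): [2 0 4]
step 4 (fire T3): [2 0 5]
step 5 (fire T1): [0 0 7]

0 0 7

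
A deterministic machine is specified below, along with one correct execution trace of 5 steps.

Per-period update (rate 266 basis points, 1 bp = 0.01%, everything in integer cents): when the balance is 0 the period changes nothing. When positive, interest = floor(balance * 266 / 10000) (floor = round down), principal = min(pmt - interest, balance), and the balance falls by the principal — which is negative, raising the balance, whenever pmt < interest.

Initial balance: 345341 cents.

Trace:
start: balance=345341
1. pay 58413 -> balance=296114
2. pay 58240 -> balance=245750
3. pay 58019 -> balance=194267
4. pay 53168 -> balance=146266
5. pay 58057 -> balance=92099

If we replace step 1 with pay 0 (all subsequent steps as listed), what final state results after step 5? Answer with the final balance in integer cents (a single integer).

(re-executing from step 1 with the substitution; state before step 1: balance=345341)
1. pay 0 -> balance=354527
2. pay 58240 -> balance=305717
3. pay 58019 -> balance=255830
4. pay 53168 -> balance=209467
5. pay 58057 -> balance=156981

156981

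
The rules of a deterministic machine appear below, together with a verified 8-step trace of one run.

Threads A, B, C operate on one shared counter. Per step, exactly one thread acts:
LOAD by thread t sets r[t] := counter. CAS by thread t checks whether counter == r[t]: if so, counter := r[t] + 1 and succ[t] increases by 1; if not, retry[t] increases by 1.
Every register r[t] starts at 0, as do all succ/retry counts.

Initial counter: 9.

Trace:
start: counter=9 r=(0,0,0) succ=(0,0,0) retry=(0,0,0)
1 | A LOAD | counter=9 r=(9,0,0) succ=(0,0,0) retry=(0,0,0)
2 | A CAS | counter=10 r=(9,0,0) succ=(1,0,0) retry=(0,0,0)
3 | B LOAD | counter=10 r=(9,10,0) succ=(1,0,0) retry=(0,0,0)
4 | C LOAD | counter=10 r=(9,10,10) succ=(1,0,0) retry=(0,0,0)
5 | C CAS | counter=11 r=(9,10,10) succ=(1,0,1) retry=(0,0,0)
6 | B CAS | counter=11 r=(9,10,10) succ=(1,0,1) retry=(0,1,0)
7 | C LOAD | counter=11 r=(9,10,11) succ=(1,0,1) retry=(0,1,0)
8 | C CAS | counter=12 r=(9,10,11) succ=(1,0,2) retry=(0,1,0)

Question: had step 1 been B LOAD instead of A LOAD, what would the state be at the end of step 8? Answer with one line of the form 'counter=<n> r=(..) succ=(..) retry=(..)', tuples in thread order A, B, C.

(re-executing from step 1 with the substitution; state before step 1: counter=9 r=(0,0,0) succ=(0,0,0) retry=(0,0,0))
1 | B LOAD | counter=9 r=(0,9,0) succ=(0,0,0) retry=(0,0,0)
2 | A CAS | counter=9 r=(0,9,0) succ=(0,0,0) retry=(1,0,0)
3 | B LOAD | counter=9 r=(0,9,0) succ=(0,0,0) retry=(1,0,0)
4 | C LOAD | counter=9 r=(0,9,9) succ=(0,0,0) retry=(1,0,0)
5 | C CAS | counter=10 r=(0,9,9) succ=(0,0,1) retry=(1,0,0)
6 | B CAS | counter=10 r=(0,9,9) succ=(0,0,1) retry=(1,1,0)
7 | C LOAD | counter=10 r=(0,9,10) succ=(0,0,1) retry=(1,1,0)
8 | C CAS | counter=11 r=(0,9,10) succ=(0,0,2) retry=(1,1,0)

counter=11 r=(0,9,10) succ=(0,0,2) retry=(1,1,0)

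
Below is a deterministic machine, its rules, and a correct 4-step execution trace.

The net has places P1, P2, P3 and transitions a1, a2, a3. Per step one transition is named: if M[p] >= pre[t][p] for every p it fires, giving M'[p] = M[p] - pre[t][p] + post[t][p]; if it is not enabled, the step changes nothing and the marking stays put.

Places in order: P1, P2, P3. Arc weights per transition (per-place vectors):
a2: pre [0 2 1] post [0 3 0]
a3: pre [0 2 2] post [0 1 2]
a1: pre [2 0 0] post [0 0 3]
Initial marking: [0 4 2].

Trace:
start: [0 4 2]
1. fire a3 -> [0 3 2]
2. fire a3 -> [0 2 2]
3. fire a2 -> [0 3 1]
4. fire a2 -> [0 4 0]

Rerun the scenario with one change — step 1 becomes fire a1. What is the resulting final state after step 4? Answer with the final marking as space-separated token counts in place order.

0 5 0

(re-executing from step 1 with the substitution; state before step 1: [0 4 2])
1. fire a1 -> [0 4 2]
2. fire a3 -> [0 3 2]
3. fire a2 -> [0 4 1]
4. fire a2 -> [0 5 0]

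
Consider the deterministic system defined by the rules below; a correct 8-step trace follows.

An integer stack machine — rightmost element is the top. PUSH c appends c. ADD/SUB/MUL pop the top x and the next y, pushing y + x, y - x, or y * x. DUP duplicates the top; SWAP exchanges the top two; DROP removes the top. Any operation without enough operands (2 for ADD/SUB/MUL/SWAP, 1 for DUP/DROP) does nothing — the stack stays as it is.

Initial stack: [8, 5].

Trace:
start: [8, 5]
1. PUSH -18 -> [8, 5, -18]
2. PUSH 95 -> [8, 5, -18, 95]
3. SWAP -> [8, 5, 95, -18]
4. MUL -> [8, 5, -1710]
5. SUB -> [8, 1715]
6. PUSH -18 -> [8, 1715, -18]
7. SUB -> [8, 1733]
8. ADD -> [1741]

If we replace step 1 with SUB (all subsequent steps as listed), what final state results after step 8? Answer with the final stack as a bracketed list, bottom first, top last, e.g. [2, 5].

(re-executing from step 1 with the substitution; state before step 1: [8, 5])
1. SUB -> [3]
2. PUSH 95 -> [3, 95]
3. SWAP -> [95, 3]
4. MUL -> [285]
5. SUB -> [285]
6. PUSH -18 -> [285, -18]
7. SUB -> [303]
8. ADD -> [303]

[303]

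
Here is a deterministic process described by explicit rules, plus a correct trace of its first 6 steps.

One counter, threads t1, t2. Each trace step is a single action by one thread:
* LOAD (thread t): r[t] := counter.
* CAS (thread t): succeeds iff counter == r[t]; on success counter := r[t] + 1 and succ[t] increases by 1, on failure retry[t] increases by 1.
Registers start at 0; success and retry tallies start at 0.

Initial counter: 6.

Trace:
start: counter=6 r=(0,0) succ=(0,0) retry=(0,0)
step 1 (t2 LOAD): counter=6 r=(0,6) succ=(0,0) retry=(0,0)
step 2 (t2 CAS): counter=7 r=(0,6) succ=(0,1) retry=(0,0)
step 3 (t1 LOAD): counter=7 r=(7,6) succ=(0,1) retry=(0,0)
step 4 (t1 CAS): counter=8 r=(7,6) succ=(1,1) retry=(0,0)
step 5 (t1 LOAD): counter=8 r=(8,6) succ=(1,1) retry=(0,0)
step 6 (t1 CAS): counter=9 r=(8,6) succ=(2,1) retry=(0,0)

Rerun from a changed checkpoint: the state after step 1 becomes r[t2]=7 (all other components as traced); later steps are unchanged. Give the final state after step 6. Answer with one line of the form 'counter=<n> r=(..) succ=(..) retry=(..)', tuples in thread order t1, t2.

counter=8 r=(7,7) succ=(2,0) retry=(0,1)

state after step 1 := counter=6 r=(0,7) succ=(0,0) retry=(0,0)
step 2 (t2 CAS): counter=6 r=(0,7) succ=(0,0) retry=(0,1)
step 3 (t1 LOAD): counter=6 r=(6,7) succ=(0,0) retry=(0,1)
step 4 (t1 CAS): counter=7 r=(6,7) succ=(1,0) retry=(0,1)
step 5 (t1 LOAD): counter=7 r=(7,7) succ=(1,0) retry=(0,1)
step 6 (t1 CAS): counter=8 r=(7,7) succ=(2,0) retry=(0,1)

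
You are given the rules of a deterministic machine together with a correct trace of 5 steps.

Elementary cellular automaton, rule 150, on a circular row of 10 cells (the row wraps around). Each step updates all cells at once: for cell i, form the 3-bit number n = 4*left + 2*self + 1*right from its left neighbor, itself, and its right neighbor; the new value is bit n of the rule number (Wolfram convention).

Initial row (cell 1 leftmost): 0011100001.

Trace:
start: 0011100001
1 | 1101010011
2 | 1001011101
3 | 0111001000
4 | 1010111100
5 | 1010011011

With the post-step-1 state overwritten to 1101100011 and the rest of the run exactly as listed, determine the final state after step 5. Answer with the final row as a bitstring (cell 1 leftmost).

0110101000

state after step 1 := 1101100011
2 | 1000010101
3 | 0100110100
4 | 1111000110
5 | 0110101000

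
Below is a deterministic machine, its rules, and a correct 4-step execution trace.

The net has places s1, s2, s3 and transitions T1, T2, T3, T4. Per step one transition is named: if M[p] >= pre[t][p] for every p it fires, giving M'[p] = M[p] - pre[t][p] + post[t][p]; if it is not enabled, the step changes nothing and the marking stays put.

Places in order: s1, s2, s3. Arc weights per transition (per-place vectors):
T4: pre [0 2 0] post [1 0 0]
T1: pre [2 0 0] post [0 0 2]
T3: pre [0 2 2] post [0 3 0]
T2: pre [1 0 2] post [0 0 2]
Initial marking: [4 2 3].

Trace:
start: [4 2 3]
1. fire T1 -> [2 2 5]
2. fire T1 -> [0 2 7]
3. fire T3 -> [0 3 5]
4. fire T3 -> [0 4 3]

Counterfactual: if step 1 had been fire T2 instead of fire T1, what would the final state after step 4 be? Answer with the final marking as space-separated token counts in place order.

1 4 1

(re-executing from step 1 with the substitution; state before step 1: [4 2 3])
1. fire T2 -> [3 2 3]
2. fire T1 -> [1 2 5]
3. fire T3 -> [1 3 3]
4. fire T3 -> [1 4 1]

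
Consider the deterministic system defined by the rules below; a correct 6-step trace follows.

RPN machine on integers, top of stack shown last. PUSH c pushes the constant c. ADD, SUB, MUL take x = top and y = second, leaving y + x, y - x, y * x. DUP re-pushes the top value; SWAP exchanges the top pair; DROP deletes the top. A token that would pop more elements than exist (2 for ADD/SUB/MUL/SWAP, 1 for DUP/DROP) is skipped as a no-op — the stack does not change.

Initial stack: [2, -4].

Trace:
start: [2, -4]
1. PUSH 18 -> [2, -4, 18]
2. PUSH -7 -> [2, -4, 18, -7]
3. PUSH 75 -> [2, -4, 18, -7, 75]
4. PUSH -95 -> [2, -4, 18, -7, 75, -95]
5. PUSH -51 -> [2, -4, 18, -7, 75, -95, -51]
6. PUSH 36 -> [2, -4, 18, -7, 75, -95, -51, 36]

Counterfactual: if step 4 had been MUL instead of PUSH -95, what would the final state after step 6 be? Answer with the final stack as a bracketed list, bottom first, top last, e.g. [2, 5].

[2, -4, 18, -525, -51, 36]

(re-executing from step 4 with the substitution; state before step 4: [2, -4, 18, -7, 75])
4. MUL -> [2, -4, 18, -525]
5. PUSH -51 -> [2, -4, 18, -525, -51]
6. PUSH 36 -> [2, -4, 18, -525, -51, 36]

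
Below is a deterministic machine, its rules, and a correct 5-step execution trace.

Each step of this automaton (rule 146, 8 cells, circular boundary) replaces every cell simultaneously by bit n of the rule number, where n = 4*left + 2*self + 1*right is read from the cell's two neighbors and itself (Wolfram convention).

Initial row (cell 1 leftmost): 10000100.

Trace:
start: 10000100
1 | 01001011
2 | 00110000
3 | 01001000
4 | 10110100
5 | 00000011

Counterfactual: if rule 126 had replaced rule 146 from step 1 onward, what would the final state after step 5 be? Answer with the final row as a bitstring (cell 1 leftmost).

00000000

(re-executing steps 1..5 under rule 126; state before step 1: 10000100)
1 | 11001111
2 | 01111000
3 | 11001100
4 | 11111111
5 | 00000000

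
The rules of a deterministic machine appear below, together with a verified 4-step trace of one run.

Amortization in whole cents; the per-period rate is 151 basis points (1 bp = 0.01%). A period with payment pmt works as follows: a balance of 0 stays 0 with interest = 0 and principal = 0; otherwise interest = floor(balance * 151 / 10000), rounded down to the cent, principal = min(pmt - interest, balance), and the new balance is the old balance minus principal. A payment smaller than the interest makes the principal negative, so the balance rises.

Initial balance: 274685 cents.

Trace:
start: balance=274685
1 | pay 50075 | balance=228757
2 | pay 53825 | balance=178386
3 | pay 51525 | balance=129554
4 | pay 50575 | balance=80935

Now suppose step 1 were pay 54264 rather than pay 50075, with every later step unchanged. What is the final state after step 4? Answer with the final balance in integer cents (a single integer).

76553

(re-executing from step 1 with the substitution; state before step 1: balance=274685)
1 | pay 54264 | balance=224568
2 | pay 53825 | balance=174133
3 | pay 51525 | balance=125237
4 | pay 50575 | balance=76553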